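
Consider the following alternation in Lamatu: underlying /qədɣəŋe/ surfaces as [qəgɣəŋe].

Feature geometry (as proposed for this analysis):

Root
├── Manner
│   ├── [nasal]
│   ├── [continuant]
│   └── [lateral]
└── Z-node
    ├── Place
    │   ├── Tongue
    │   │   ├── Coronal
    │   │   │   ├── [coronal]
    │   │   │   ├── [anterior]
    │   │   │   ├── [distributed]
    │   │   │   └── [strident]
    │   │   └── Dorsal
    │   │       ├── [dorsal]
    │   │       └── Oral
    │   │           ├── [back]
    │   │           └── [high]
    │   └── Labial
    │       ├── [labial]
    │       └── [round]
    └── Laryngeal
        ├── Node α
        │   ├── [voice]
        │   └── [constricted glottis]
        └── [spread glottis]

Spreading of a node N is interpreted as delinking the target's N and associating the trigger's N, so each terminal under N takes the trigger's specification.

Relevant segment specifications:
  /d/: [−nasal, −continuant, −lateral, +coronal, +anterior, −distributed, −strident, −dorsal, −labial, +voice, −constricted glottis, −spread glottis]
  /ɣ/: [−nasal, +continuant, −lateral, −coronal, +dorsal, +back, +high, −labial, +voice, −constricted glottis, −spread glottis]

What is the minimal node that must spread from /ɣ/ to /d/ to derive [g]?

Tongue

Comparing /d/ with its surface form [g], the features that change are [coronal], [anterior], [distributed], [strident], [dorsal], [high], [back].
Tracing each changed feature up the tree, the paths first meet at Tongue; any lower node misses at least one of them.
Spreading Tongue from /ɣ/ overwrites each of those terminals with /ɣ/'s values, yielding exactly [g].
[continuant], a feature on which the two segments disagree outside Tongue, is unchanged — nothing dominating it spread, and Tongue is the minimal sufficient constituent.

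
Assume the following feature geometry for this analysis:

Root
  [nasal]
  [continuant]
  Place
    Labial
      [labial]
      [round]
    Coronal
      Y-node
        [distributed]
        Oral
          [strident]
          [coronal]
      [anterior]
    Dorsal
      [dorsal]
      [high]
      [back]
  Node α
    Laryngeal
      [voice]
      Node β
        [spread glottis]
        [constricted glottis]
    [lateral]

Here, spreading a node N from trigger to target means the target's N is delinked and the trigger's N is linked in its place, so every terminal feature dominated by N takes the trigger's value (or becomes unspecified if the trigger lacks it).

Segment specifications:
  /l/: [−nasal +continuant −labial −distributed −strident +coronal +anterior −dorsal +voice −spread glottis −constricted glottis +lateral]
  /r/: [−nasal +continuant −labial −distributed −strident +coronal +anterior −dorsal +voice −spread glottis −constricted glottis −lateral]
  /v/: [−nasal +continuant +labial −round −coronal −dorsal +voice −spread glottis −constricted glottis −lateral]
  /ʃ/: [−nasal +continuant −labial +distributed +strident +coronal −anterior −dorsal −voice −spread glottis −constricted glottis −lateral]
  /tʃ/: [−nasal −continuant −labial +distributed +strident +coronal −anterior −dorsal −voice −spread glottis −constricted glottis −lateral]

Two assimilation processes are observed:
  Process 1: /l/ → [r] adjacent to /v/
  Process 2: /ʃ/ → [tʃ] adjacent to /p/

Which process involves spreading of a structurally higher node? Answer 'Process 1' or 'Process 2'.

Process 2

In Process 1, [lateral] changes, so the minimal spreading node is [lateral] at depth 2.
Process 2 alters [continuant]; the lowest dominating node is [continuant] (depth 1 from Root).
Depth 1 < depth 2; Process 2 involves the structurally higher constituent [continuant].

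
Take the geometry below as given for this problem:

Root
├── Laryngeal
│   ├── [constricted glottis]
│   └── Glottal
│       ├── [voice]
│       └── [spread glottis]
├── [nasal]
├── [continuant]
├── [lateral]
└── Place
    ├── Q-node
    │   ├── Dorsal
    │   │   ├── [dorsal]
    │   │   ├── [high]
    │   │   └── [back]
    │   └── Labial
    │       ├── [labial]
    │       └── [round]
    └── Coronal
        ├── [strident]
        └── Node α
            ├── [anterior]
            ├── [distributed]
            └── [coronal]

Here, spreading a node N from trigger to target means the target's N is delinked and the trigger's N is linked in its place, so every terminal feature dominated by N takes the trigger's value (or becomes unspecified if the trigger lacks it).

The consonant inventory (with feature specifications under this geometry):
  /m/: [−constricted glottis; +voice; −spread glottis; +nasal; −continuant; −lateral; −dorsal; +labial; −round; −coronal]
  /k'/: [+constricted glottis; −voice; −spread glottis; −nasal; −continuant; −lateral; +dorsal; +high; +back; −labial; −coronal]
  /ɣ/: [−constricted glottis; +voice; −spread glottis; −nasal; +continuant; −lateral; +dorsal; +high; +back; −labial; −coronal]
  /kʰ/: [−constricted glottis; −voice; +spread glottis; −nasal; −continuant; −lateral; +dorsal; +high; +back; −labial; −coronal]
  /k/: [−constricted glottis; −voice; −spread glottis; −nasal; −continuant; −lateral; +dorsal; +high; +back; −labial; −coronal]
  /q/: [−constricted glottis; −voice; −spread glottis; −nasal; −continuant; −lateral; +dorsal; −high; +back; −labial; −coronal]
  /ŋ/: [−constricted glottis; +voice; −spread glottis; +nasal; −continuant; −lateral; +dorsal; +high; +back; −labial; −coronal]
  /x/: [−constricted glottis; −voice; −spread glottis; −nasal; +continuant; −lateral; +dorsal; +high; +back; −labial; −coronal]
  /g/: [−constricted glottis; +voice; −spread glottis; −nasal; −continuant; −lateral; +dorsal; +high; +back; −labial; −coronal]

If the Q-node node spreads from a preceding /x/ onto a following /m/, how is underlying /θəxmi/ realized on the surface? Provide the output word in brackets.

The Q-node node dominates the terminals [dorsal], [high], [back], [labial], [round].
After delinking /m/'s Q-node and linking /x/'s, the affected terminals become [+dorsal], [+high], [+back], [−labial]; [constricted glottis], [voice], [spread glottis], … (outside Q-node) are retained from /m/.
Among the inventory, only /ŋ/ has exactly this specification, giving the surface form [θəxŋi].

[θəxŋi]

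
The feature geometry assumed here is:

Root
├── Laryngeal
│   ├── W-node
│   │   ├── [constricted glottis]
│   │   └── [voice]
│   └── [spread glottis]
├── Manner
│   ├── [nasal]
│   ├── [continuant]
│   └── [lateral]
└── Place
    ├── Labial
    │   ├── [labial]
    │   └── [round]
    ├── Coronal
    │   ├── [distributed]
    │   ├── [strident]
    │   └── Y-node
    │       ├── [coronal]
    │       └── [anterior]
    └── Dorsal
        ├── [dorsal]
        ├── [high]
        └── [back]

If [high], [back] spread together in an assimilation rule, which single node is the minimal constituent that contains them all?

[high] lies under Dorsal (below Place).
[back]: Root ▹ Place ▹ Dorsal ▹ [back].
Dorsal is the lowest common ancestor — every listed feature sits under it, and no single subconstituent of Dorsal covers them all.

Dorsal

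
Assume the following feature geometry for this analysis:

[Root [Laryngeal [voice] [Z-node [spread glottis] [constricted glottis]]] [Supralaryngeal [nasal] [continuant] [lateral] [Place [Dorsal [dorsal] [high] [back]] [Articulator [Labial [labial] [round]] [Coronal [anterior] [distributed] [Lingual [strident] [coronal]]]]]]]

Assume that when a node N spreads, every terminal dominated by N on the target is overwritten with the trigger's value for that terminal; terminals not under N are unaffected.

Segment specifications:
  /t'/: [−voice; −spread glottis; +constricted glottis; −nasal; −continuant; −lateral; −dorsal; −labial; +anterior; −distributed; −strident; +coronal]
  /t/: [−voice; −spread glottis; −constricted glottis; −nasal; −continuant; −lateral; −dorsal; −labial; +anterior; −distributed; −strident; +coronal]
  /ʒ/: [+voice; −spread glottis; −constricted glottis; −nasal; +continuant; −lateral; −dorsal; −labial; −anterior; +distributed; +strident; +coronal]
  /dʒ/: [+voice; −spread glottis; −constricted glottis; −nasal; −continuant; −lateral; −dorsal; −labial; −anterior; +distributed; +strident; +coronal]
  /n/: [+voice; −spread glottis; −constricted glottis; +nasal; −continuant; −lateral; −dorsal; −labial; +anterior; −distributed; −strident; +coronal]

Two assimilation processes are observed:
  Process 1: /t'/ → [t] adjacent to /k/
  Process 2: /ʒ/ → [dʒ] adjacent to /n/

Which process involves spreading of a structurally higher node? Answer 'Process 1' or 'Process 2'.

Process 2

Process 1 alters [constricted glottis]; the lowest dominating node is [constricted glottis] (depth 3 from Root).
Process 2: the feature that changes is [continuant]; the minimal node is [continuant] (depth 2).
Depth 2 < depth 3; Process 2 involves the structurally higher constituent [continuant].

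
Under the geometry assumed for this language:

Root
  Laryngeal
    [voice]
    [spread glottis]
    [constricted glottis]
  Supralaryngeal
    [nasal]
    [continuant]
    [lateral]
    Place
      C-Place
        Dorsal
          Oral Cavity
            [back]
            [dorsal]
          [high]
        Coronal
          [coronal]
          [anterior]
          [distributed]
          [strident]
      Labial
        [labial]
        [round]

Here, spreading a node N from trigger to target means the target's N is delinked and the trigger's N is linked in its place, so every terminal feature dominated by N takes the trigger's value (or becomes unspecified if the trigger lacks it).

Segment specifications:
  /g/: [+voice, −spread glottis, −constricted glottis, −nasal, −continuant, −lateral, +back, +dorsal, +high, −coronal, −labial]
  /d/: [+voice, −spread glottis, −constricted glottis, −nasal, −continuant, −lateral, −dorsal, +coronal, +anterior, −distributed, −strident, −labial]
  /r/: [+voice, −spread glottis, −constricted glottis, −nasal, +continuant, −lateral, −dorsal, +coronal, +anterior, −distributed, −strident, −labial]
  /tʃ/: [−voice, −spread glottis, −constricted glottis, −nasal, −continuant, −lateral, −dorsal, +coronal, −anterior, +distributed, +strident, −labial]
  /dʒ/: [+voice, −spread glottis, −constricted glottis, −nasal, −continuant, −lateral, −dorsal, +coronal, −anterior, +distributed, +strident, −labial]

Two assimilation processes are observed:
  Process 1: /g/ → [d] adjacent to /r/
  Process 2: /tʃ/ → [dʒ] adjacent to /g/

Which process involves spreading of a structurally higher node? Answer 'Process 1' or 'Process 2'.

Process 1 alters [coronal], [anterior], [distributed], [strident], [dorsal], [high], [back]; the lowest common ancestor is C-Place (depth 3 from Root).
In Process 2, [voice] changes, so the minimal spreading node is [voice] at depth 2.
[voice] (depth 2) sits above C-Place (depth 3), making Process 2 the one with the higher spreading node.

Process 2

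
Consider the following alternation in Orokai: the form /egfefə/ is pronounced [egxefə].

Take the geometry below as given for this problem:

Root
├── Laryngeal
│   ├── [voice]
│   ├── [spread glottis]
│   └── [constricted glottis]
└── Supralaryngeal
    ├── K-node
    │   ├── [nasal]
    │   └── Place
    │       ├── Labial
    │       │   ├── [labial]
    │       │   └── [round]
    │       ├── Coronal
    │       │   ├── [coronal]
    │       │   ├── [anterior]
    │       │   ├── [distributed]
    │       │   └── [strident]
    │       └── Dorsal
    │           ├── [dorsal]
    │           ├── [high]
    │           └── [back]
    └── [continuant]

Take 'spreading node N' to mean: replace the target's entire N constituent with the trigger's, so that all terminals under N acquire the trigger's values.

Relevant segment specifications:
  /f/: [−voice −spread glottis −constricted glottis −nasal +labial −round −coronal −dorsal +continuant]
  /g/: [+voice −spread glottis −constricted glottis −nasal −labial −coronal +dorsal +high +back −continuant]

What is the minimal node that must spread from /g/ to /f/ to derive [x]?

Place

Comparing /f/ with its surface form [x], the features that change are [labial], [round], [dorsal], [high], [back].
In this geometry the lowest node dominating all of them is Place: every daughter of Place dominates only a proper subset, so no lower node suffices.
Spreading Place from /g/ overwrites each of those terminals with /g/'s values, yielding exactly [x].
Features on which the two segments disagree outside Place, such as [voice], [continuant], are unchanged — nothing dominating them spread, and Place is the minimal sufficient constituent.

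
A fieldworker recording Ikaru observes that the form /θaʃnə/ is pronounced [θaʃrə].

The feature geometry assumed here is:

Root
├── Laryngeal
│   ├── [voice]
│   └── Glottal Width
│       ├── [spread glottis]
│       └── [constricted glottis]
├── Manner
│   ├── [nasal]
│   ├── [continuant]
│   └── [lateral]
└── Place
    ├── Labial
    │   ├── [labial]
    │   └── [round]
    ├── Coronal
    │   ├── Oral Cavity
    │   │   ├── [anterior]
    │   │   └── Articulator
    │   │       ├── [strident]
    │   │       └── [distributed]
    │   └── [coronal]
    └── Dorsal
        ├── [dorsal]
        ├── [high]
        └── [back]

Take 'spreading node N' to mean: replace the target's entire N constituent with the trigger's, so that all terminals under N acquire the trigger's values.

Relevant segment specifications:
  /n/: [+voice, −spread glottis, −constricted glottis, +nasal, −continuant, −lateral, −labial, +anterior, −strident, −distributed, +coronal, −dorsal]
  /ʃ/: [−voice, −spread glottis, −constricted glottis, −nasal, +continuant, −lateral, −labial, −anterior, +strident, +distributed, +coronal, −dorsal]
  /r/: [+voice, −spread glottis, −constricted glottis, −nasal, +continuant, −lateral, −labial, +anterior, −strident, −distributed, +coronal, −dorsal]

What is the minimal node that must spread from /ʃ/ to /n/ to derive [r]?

Manner

Feature comparison: [nasal], [continuant] differ between /n/ and [r]; the remaining terminals match.
In this geometry the lowest node dominating all of them is Manner: every daughter of Manner dominates only a proper subset, so no lower node suffices.
Spreading Manner from /ʃ/ overwrites each of those terminals with /ʃ/'s values, yielding exactly [r].
Since [strident], [anterior] are preserved even though /ʃ/ disagrees there, no node above Manner spread.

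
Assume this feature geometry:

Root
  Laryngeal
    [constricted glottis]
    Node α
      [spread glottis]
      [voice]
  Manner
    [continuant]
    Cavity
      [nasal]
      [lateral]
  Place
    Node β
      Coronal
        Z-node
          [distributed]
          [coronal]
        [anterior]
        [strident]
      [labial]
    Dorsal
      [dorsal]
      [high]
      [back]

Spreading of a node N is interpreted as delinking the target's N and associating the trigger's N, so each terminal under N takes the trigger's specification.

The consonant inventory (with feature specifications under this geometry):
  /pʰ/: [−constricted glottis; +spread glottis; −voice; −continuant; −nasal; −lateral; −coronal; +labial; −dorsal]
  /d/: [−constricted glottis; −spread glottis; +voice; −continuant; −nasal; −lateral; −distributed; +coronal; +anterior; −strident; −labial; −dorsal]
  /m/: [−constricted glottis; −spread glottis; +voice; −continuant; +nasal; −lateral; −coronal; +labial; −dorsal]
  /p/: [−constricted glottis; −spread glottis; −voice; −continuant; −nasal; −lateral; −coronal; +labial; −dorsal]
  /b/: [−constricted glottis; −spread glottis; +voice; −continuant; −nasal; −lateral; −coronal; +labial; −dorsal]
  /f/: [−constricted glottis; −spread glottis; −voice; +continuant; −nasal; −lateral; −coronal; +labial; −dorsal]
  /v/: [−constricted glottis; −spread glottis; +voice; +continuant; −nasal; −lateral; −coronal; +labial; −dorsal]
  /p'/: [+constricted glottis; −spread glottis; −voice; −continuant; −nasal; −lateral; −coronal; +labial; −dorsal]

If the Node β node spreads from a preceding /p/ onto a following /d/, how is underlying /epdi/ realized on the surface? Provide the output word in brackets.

The Node β node dominates the terminals [distributed], [coronal], [anterior], [strident], [labial].
The target acquires /p/'s values for everything under Node β — [−coronal], [+labial] — while keeping its own [constricted glottis], [spread glottis], [voice], ….
The resulting bundle matches /b/ in the inventory; substituting it for /d/ gives [epbi].

[epbi]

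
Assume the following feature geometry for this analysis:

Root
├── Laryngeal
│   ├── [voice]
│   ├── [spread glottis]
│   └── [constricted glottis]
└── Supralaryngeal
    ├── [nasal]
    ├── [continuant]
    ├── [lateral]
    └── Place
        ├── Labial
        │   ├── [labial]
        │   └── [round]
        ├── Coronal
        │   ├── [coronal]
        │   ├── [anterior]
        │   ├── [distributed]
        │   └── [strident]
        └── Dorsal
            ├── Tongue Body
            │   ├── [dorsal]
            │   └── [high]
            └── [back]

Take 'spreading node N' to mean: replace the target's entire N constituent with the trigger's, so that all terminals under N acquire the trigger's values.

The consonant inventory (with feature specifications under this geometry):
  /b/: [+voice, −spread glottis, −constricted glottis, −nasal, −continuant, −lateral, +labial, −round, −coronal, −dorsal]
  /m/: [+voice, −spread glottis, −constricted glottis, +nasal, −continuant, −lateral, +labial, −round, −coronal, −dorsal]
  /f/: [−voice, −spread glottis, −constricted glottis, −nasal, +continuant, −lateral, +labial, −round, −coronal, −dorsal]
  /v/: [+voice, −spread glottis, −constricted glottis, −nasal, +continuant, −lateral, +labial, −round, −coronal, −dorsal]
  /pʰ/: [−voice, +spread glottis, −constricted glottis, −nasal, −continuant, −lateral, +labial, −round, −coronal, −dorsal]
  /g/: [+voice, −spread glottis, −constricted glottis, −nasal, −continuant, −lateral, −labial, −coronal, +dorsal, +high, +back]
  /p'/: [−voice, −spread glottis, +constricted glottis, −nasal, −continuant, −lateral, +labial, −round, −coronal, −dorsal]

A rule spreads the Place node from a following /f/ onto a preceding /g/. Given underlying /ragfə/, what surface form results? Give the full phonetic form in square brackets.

Place immediately or transitively dominates [labial], [round], [coronal], [anterior], [distributed], [strident], [dorsal], [high], [back].
The target acquires /f/'s values for everything under Place — [+labial], [−round], [−coronal], [−dorsal] — while keeping its own [voice], [spread glottis], [constricted glottis], ….
This feature bundle is that of [b], so /ragfə/ surfaces as [rabfə].

[rabfə]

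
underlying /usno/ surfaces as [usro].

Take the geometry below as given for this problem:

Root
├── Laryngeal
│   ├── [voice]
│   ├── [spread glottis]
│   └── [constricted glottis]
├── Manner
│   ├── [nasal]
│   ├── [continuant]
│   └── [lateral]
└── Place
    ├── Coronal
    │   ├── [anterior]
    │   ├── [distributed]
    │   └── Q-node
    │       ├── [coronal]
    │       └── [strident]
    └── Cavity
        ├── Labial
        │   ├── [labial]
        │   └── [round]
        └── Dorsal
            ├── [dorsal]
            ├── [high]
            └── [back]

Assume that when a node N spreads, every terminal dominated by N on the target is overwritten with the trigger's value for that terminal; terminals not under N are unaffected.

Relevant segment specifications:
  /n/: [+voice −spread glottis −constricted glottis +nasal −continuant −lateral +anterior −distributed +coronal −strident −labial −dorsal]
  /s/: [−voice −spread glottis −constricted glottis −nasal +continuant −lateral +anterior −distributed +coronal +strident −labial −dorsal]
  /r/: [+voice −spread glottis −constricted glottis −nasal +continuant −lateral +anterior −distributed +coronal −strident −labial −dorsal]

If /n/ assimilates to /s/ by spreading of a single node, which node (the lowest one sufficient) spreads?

Manner

The alternation /n/ → [r] changes [nasal], [continuant] and nothing else.
Tracing each changed feature up the tree, the paths first meet at Manner; any lower node misses at least one of them.
Spreading Manner from /s/ overwrites each of those terminals with /s/'s values, yielding exactly [r].
Since [strident], [voice] are preserved even though /s/ disagrees there, no node above Manner spread.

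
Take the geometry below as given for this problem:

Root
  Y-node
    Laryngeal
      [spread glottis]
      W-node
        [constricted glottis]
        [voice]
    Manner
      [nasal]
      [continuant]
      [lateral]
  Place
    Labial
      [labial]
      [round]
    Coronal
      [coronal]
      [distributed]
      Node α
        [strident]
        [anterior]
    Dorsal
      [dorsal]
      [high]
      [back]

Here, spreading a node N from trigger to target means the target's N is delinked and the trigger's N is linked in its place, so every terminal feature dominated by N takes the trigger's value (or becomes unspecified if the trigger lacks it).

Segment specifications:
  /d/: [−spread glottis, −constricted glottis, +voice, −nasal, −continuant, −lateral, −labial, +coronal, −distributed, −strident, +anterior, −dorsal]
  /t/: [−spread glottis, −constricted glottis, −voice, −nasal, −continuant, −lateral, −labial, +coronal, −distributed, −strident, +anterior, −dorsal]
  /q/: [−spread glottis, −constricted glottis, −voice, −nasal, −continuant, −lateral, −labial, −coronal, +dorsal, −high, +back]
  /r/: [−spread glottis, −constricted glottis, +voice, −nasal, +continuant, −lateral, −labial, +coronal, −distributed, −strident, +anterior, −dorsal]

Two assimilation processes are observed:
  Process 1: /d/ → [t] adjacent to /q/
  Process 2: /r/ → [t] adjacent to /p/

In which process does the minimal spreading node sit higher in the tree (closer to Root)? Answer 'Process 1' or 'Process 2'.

Process 2

Process 1: the feature that changes is [voice]; the minimal node is [voice] (depth 4).
In Process 2, [voice], [continuant] change, so the minimal spreading node is Y-node at depth 1.
Y-node is closer to Root than [voice], so Process 2 spreads the higher node.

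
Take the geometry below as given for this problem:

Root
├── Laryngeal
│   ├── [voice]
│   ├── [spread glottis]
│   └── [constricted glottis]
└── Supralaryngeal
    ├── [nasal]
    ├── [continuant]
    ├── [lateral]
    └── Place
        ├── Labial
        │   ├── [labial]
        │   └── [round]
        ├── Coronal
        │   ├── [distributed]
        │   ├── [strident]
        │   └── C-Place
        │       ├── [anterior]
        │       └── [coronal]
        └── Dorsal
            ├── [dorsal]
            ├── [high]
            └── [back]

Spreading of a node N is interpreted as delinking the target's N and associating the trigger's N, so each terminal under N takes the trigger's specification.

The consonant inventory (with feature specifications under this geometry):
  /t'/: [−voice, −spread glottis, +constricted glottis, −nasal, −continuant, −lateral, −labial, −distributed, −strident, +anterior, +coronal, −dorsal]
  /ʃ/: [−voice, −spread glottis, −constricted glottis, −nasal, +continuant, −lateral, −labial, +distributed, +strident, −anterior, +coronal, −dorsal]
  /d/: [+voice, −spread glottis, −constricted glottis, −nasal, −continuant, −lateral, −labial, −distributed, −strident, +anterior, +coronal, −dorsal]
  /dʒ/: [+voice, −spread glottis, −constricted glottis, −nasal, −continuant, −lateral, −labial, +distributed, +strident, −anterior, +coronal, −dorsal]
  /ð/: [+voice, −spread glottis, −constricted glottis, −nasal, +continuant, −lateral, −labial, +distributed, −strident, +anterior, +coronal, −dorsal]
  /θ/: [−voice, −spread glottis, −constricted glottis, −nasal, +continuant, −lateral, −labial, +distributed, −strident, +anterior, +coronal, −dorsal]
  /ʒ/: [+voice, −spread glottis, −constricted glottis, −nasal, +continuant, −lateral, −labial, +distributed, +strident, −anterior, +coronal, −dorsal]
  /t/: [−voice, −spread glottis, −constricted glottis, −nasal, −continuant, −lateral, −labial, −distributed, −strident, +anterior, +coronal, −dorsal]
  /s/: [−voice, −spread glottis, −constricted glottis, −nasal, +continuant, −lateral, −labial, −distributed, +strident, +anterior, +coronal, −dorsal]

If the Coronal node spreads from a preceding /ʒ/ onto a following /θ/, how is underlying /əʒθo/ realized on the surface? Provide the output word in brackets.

[əʒʃo]

Terminals under Coronal in this geometry: [distributed], [strident], [anterior], [coronal].
Spreading Coronal from /ʒ/ onto /θ/ replaces those values with /ʒ/'s: [+distributed], [+strident], [−anterior], [+coronal]. Features outside Coronal ([voice], [spread glottis], [constricted glottis], …) stay as in /θ/.
The resulting bundle matches /ʃ/ in the inventory; substituting it for /θ/ gives [əʒʃo].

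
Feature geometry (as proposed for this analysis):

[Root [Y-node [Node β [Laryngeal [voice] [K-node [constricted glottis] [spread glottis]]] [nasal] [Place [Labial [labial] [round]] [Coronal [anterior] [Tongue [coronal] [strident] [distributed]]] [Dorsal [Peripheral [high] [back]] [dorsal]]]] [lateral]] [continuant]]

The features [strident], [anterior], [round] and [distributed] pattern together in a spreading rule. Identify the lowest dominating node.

Place

[strident]: Root → Y-node → Node β → Place → Coronal → Tongue → [strident].
[anterior]: Root → Y-node → Node β → Place → Coronal → [anterior].
[round]: Root → Y-node → Node β → Place → Labial → [round].
[distributed]: Root → Y-node → Node β → Place → Coronal → Tongue → [distributed].
The listed terminals split across distinct daughters of Place, so Place itself is the smallest node containing them all.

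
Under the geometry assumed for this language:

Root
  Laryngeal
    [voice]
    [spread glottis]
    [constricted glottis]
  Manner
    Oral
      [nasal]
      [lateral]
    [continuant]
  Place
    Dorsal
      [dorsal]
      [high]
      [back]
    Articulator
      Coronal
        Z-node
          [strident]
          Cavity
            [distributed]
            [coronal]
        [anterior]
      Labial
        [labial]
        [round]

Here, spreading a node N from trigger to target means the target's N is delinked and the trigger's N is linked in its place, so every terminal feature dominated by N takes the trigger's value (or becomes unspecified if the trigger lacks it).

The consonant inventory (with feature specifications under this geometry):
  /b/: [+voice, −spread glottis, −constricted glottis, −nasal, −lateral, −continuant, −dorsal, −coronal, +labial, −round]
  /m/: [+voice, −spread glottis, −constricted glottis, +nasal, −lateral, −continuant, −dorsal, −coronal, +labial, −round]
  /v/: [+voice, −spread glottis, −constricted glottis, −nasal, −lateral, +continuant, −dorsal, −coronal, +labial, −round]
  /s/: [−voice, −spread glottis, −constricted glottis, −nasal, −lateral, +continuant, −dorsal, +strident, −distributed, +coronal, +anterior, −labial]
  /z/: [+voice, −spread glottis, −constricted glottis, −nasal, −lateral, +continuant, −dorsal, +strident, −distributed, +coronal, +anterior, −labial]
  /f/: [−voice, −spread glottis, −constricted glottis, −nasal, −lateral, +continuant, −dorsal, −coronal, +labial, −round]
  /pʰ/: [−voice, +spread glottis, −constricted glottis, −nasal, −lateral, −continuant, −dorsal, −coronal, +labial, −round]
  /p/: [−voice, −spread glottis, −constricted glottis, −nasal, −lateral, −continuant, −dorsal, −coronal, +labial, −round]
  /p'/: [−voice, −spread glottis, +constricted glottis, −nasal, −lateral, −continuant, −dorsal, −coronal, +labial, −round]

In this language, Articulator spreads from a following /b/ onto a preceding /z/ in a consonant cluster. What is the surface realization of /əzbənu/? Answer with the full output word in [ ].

[əvbənu]

The Articulator node dominates the terminals [strident], [distributed], [coronal], [anterior], [labial], [round].
Spreading Articulator from /b/ onto /z/ replaces those values with /b/'s: [−coronal], [+labial], [−round]. Features outside Articulator ([voice], [spread glottis], [constricted glottis], …) stay as in /z/.
This feature bundle is that of [v], so /əzbənu/ surfaces as [əvbənu].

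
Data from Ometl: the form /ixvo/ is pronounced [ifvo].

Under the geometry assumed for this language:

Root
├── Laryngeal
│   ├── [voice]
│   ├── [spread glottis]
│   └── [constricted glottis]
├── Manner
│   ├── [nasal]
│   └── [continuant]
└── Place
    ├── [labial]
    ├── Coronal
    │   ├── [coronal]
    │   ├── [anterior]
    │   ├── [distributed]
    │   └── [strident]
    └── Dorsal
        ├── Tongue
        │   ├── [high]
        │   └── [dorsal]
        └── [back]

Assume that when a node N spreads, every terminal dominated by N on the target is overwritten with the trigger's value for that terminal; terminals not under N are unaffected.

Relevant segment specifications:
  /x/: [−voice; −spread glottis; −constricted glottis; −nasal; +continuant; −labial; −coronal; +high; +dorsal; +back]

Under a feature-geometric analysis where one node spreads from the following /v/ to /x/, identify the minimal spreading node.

Feature comparison: [labial], [dorsal], [high], [back] differ between /x/ and [f]; the remaining terminals match.
The smallest constituent containing every changed terminal is Place — each of its daughters lacks at least one of the affected features.
If Place spreads, every terminal under it takes /v/'s value, producing [f] as observed.
Had Root spread, [voice] would have taken /v/'s value; it stays as in /x/, confirming the spreading constituent is exactly Place.

Place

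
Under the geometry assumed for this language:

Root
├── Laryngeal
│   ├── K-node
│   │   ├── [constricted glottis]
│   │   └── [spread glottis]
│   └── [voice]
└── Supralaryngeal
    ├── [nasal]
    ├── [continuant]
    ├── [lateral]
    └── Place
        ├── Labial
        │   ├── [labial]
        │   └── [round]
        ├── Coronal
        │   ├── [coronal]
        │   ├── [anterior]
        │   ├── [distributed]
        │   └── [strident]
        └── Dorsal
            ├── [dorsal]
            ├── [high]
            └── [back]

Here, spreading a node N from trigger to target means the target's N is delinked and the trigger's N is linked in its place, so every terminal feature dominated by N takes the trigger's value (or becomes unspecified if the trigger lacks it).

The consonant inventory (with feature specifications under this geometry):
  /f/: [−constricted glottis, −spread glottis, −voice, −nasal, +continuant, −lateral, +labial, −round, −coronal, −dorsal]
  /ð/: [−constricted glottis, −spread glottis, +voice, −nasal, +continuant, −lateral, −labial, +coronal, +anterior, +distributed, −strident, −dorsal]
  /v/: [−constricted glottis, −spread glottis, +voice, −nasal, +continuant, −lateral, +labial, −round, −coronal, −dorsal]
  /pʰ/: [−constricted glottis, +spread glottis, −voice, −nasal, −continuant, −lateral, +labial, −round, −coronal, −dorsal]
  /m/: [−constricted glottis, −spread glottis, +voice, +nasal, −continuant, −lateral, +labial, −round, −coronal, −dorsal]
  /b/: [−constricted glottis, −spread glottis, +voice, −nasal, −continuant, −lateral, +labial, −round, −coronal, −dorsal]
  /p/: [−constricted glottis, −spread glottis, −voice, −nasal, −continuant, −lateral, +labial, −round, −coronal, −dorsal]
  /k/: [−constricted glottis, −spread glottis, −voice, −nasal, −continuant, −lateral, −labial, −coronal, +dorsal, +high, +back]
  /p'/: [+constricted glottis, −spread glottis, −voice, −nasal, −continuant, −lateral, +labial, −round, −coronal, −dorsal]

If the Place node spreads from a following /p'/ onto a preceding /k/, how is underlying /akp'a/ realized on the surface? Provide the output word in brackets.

The Place node dominates the terminals [labial], [round], [coronal], [anterior], [distributed], [strident], [dorsal], [high], [back].
Spreading Place from /p'/ onto /k/ replaces those values with /p'/'s: [+labial], [−round], [−coronal], [−dorsal]. Features outside Place ([constricted glottis], [spread glottis], [voice], …) stay as in /k/.
The resulting bundle matches /p/ in the inventory; substituting it for /k/ gives [app'a].

[app'a]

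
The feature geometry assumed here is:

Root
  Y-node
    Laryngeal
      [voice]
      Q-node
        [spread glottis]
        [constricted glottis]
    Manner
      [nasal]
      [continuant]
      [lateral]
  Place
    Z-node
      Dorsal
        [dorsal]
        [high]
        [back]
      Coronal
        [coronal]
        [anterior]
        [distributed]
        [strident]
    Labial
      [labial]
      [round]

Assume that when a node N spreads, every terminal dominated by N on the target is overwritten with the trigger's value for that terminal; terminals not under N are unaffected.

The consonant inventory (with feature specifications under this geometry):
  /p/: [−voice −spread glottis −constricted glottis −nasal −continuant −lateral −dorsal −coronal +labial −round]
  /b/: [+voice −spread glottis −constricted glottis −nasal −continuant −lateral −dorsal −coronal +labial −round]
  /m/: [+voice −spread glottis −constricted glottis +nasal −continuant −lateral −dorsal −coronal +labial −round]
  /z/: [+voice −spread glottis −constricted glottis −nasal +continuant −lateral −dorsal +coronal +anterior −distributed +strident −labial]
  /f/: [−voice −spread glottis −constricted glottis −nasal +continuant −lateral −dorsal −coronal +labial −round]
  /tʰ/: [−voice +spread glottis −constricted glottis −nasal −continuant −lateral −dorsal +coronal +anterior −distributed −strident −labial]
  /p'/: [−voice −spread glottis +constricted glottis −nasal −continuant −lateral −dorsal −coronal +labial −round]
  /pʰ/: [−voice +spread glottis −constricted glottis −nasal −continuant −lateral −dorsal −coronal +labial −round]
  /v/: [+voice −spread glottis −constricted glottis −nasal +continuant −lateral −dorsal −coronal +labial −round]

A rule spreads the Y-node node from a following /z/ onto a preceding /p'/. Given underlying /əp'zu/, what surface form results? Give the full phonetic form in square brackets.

Terminals under Y-node in this geometry: [voice], [spread glottis], [constricted glottis], [nasal], [continuant], [lateral].
The target acquires /z/'s values for everything under Y-node — [+voice], [−spread glottis], [−constricted glottis], [−nasal], [+continuant], [−lateral] — while keeping its own [dorsal], [coronal], [labial], ….
Among the inventory, only /v/ has exactly this specification, giving the surface form [əvzu].

[əvzu]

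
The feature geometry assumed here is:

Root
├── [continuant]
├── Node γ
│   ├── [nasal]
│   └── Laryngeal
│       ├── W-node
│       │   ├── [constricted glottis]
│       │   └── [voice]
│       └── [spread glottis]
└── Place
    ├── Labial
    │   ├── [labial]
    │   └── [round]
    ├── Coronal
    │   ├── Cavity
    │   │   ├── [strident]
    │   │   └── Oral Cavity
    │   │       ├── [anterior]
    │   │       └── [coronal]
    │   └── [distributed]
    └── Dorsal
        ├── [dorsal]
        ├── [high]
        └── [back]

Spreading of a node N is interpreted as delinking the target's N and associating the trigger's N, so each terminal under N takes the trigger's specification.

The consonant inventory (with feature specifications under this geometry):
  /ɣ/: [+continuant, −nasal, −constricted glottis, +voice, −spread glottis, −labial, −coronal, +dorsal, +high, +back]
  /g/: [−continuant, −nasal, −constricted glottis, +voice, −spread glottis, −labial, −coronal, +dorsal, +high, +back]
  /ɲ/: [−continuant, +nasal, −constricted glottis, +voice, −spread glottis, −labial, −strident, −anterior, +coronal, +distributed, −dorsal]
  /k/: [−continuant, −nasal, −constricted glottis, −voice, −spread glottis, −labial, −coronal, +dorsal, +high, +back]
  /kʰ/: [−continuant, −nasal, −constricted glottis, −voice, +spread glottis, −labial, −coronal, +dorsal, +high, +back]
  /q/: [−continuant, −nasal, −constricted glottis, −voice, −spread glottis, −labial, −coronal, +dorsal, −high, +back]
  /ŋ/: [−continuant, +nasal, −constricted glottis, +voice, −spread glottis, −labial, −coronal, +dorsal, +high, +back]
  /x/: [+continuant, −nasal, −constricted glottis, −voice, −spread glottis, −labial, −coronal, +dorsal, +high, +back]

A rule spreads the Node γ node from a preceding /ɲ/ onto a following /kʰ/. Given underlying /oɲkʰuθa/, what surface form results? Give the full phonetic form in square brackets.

Terminals under Node γ in this geometry: [nasal], [constricted glottis], [voice], [spread glottis].
The target acquires /ɲ/'s values for everything under Node γ — [+nasal], [−constricted glottis], [+voice], [−spread glottis] — while keeping its own [continuant], [labial], [coronal], ….
The resulting bundle matches /ŋ/ in the inventory; substituting it for /kʰ/ gives [oɲŋuθa].

[oɲŋuθa]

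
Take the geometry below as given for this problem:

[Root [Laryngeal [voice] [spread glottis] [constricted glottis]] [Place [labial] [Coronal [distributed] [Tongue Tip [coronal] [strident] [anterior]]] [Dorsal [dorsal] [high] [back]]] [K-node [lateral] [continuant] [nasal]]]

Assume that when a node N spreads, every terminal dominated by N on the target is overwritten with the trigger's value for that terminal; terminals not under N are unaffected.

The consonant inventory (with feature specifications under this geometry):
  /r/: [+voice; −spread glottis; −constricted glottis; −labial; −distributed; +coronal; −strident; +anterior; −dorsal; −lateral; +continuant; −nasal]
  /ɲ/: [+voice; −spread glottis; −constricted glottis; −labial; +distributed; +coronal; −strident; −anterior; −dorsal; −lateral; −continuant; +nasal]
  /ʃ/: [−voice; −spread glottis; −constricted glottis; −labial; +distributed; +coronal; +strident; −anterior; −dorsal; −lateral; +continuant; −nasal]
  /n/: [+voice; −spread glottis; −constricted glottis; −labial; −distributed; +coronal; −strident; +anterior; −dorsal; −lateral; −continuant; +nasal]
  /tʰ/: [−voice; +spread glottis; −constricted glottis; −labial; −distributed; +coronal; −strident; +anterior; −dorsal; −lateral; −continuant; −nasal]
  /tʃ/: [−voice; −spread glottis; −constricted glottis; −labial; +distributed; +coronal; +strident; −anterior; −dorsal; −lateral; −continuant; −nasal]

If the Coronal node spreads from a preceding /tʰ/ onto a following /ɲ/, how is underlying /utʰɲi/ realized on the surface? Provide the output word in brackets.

[utʰni]

Terminals under Coronal in this geometry: [distributed], [coronal], [strident], [anterior].
The target acquires /tʰ/'s values for everything under Coronal — [−distributed], [+coronal], [−strident], [+anterior] — while keeping its own [voice], [spread glottis], [constricted glottis], ….
The resulting bundle matches /n/ in the inventory; substituting it for /ɲ/ gives [utʰni].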